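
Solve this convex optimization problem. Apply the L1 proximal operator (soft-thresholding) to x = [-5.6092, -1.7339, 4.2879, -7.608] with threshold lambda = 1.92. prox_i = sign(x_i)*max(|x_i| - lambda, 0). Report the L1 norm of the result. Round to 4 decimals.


Soft-thresholding with lambda = 1.92:
prox(-5.6092) = sign(-5.6092)*max(|-5.6092| - 1.92, 0) = -3.6892
prox(-1.7339) = sign(-1.7339)*max(|-1.7339| - 1.92, 0) = 0.0
prox(4.2879) = sign(4.2879)*max(|4.2879| - 1.92, 0) = 2.3679
prox(-7.608) = sign(-7.608)*max(|-7.608| - 1.92, 0) = -5.688
prox(x) = [-3.6892, 0.0, 2.3679, -5.688]
||prox(x)||_1 = 3.6892 + 0.0 + 2.3679 + 5.688 = 11.7451


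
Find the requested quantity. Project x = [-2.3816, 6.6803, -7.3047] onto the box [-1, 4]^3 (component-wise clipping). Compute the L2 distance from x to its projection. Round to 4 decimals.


Project each component onto [-1, 4].
clip(-2.3816) = -1.0, clip(6.6803) = 4.0, clip(-7.3047) = -1.0
Projection = [-1.0, 4.0, -1.0]
Squared diffs: [1.9088, 7.184, 39.7492]
Distance = sqrt(48.842) = 6.9887


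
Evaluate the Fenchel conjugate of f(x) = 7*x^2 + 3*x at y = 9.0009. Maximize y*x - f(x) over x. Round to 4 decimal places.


f*(y) = sup_x {y*x - a*x^2 - b*x} = sup_x {(y-b)*x - a*x^2}
FOC: (y - b) - 2a*x = 0 => x* = (y - b)/(2a)
x* = (9.0009 - 3)/(2*7) = 0.4286
f*(9.0009) = (y-b)^2/(4a) = (9.0009 - 3)^2/(4*7)
= 36.0108/28 = 1.2861


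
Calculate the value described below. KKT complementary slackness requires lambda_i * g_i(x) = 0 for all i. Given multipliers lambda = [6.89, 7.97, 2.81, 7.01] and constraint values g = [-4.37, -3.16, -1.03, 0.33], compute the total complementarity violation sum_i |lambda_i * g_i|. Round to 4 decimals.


KKT complementary slackness check:
lambda_1 * g_1 = 6.89 * -4.37 = -30.1093
lambda_2 * g_2 = 7.97 * -3.16 = -25.1852
lambda_3 * g_3 = 2.81 * -1.03 = -2.8943
lambda_4 * g_4 = 7.01 * 0.33 = 2.3133
Total violation = 30.1093 + 25.1852 + 2.8943 + 2.3133 = 60.5021


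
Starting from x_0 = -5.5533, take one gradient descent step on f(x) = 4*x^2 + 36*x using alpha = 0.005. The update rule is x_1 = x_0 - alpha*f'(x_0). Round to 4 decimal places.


We compute the gradient at x_0 and apply the update.
f'(x) = 8*x + 36
f'(-5.5533) = 8*-5.5533 + 36 = -8.4264
x_1 = -5.5533 - 0.005*-8.4264 = -5.5112


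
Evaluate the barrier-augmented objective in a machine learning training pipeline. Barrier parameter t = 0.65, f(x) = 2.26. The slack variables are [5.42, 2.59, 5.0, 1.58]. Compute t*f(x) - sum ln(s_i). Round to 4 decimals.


Step 1: Compute log-barrier.
ln values: [1.6901, 0.9517, 1.6094, 0.4574]
phi = -(1.6901 + 0.9517 + 1.6094 + 0.4574) = -4.7086
Step 2: Compute augmented objective.
t*f(x) = 0.65*2.26 = 1.469
Total = 1.469 - 4.7086 = -3.2396


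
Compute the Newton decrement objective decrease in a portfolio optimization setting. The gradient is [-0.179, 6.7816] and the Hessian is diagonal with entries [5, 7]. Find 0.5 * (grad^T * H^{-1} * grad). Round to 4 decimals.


Step 1: H is diagonal, so H^(-1) * g = [-0.0358, 0.9688].
Step 2: g^T H^(-1) g = sum_i g_i^2 / H_ii
  = (-0.179)^2/5 + (6.7816)^2/7
  = 0.0064 + 6.57 = 6.5764
Step 3: Objective decrease = 0.5 * g^T H^(-1) g = 3.2882


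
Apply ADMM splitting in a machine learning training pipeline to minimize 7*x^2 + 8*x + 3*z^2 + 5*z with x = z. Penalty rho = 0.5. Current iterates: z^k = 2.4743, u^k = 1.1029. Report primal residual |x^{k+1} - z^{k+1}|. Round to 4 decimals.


ADMM iteration with rho = 0.5, z^k = 2.4743, u^k = 1.1029
Step 1: x-update.
Minimize 7*x^2 + 8*x + (0.5/2)*(x - 2.4743 + 1.1029)^2
FOC: (2*7 + 0.5)*x = -8 + 0.5*(2.4743 - 1.1029)
x^{k+1} = -0.5044
Step 2: z-update.
Minimize 3*z^2 + 5*z + (0.5/2)*(-0.5044 - z + 1.1029)^2
FOC: (2*3 + 0.5)*z = -5 + 0.5*(-0.5044 + 1.1029)
z^{k+1} = -0.7232
Step 3: u-update.
u^{k+1} = 1.1029 - 0.5044 + 0.7232 = 1.3217
Step 4: Primal residual = |-0.5044 + 0.7232| = 0.2188


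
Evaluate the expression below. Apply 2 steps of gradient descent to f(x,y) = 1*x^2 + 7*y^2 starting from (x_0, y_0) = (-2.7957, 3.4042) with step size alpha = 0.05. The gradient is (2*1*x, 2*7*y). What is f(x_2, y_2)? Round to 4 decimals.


Gradient descent on f(x,y) = 1*x^2 + 7*y^2.
Starting point: (-2.7957, 3.4042), alpha = 0.05
Step 1: grad_x = 2*1*-2.7957 = -5.5914, grad_y = 2*7*3.4042 = 47.6588
  x_1 = -2.7957 - 0.05*-5.5914 = -2.5161
  y_1 = 3.4042 - 0.05*47.6588 = 1.0213
Step 2: grad_x = 2*1*-2.5161 = -5.0323, grad_y = 2*7*1.0213 = 14.2976
  x_2 = -2.5161 - 0.05*-5.0323 = -2.2645
  y_2 = 1.0213 - 0.05*14.2976 = 0.3064
f(-2.2645, 0.3064) = 1*(-2.2645)^2 + 7*0.3064^2 = 5.7851


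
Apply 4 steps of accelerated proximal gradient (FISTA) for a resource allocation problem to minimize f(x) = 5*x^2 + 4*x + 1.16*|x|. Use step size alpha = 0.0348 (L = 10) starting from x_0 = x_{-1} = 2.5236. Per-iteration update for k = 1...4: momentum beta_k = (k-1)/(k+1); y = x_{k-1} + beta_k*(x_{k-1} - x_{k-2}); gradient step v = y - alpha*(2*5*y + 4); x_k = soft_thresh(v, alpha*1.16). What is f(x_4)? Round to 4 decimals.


FISTA on f(x) = 5*x^2 + 4*x + 1.16*|x|
L = 10, alpha = 0.0348
Iteration 1: beta = 0.0, y = 2.5236 + 0.0*(2.5236 - 2.5236) = 2.5236
  grad(y) = 29.236, v = y - alpha*grad = 1.5062
  prox(v) = soft_thresh(1.5062, 0.0404) = 1.4658
Iteration 2: beta = 0.3333, y = 1.4658 + 0.3333*(1.4658 - 2.5236) = 1.1132
  grad(y) = 15.1323, v = y - alpha*grad = 0.5866
  prox(v) = soft_thresh(0.5866, 0.0404) = 0.5463
Iteration 3: beta = 0.5, y = 0.5463 + 0.5*(0.5463 - 1.4658) = 0.0865
  grad(y) = 4.8647, v = y - alpha*grad = -0.0828
  prox(v) = soft_thresh(-0.0828, 0.0404) = -0.0425
Iteration 4: beta = 0.6, y = -0.0425 + 0.6*(-0.0425 - 0.5463) = -0.3957
  grad(y) = 0.0432, v = y - alpha*grad = -0.3972
  prox(v) = soft_thresh(-0.3972, 0.0404) = -0.3568
f(x_4) = 5*(-0.3568)^2 + 4*(-0.3568) + 1.16*|-0.3568| = -0.3768


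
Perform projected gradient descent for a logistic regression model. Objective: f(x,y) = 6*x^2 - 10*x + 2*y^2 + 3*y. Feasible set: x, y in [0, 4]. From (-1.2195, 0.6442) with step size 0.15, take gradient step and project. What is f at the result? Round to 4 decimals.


Step 1: Compute gradient at (-1.2195, 0.6442).
grad_x = 2*6*-1.2195 - 10 = -24.634
grad_y = 2*2*0.6442 + 3 = 5.5768
Step 2: Gradient step.
x_raw = -1.2195 - 0.15*-24.634 = 2.4756
y_raw = 0.6442 - 0.15*5.5768 = -0.1923
Step 3: Project onto [0, 4].
x_proj = clip(2.4756) = 2.4756
y_proj = clip(-0.1923) = 0.0
Step 4: Evaluate f.
f(2.4756, 0.0) = 12.0156


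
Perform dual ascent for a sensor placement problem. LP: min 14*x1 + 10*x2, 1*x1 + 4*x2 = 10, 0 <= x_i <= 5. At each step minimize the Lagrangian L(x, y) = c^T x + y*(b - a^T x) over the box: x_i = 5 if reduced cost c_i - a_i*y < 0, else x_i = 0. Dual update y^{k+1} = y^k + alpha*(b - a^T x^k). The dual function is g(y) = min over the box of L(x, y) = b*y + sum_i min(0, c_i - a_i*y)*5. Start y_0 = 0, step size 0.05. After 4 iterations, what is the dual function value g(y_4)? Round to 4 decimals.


Dual ascent for LP: min 14*x1 + 10*x2, 1*x1 + 4*x2 = 10, 0 <= x_i <= 5
Step 1: y^k = 0.0, reduced costs: (14.0, 10.0)
  x^k = (0.0, 0.0), subgradient = b - a^T x = 10.0
  y^{k+1} = 0.0 + 0.05*10.0 = 0.5
Step 2: y^k = 0.5, reduced costs: (13.5, 8.0)
  x^k = (0.0, 0.0), subgradient = b - a^T x = 10.0
  y^{k+1} = 0.5 + 0.05*10.0 = 1.0
Step 3: y^k = 1.0, reduced costs: (13.0, 6.0)
  x^k = (0.0, 0.0), subgradient = b - a^T x = 10.0
  y^{k+1} = 1.0 + 0.05*10.0 = 1.5
Step 4: y^k = 1.5, reduced costs: (12.5, 4.0)
  x^k = (0.0, 0.0), subgradient = b - a^T x = 10.0
  y^{k+1} = 1.5 + 0.05*10.0 = 2.0
Dual objective at y_4 = 2.0: reduced costs (12.0, 2.0), box minimizer x = (0.0, 0.0)
g(y_4) = b*y + (c1 - a1*y)*x1 + (c2 - a2*y)*x2 = 10*2.0 + 12.0*0.0 + 2.0*0.0 = 20.0 + 0.0 + 0.0 = 20.0


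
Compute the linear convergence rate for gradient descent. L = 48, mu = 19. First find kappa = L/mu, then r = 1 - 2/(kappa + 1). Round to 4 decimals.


Step 1: Compute the condition number.
kappa = L/mu = 48/19 = 2.5263
Step 2: Compute the convergence rate.
r = 1 - 2/(kappa + 1) = 1 - 2*mu/(L + mu) = (L - mu)/(L + mu) = 29/67 = 0.4328


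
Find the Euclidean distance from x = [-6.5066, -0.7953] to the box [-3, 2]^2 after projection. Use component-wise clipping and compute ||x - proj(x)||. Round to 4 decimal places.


Project each component onto [-3, 2].
clip(-6.5066) = -3.0, clip(-0.7953) = -0.7953
Projection = [-3.0, -0.7953]
Squared diffs: [12.2962, 0.0]
Distance = sqrt(12.2962) = 3.5066


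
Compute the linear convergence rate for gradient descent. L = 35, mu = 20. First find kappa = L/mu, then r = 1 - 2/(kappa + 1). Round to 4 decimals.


Step 1: Compute the condition number.
kappa = L/mu = 35/20 = 1.75
Step 2: Compute the convergence rate.
r = 1 - 2/(kappa + 1) = 1 - 2*mu/(L + mu) = (L - mu)/(L + mu) = 15/55 = 0.2727


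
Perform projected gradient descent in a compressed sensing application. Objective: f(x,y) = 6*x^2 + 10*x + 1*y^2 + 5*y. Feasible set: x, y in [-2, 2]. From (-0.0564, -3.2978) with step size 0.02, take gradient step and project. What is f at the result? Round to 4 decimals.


Step 1: Compute gradient at (-0.0564, -3.2978).
grad_x = 2*6*-0.0564 + 10 = 9.3232
grad_y = 2*1*-3.2978 + 5 = -1.5956
Step 2: Gradient step.
x_raw = -0.0564 - 0.02*9.3232 = -0.2429
y_raw = -3.2978 - 0.02*-1.5956 = -3.2659
Step 3: Project onto [-2, 2].
x_proj = clip(-0.2429) = -0.2429
y_proj = clip(-3.2659) = -2.0
Step 4: Evaluate f.
f(-0.2429, -2.0) = -8.0747


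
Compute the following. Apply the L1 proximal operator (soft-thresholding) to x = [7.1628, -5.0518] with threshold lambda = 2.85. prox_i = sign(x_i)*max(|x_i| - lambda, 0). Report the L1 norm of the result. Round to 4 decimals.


Soft-thresholding with lambda = 2.85:
prox(7.1628) = sign(7.1628)*max(|7.1628| - 2.85, 0) = 4.3128
prox(-5.0518) = sign(-5.0518)*max(|-5.0518| - 2.85, 0) = -2.2018
prox(x) = [4.3128, -2.2018]
||prox(x)||_1 = 4.3128 + 2.2018 = 6.5146


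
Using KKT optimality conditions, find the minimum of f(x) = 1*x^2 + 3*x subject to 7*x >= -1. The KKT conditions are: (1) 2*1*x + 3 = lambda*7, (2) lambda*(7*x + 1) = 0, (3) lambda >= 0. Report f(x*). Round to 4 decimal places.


Step 1: Try lambda = 0 (constraint inactive).
x_unc = -3/(2*1) = -1.5
Check: 7*-1.5 = -10.5 < -1 -- violated!
Step 2: Constraint must be active: 7*x = -1
x* = -1/7 = -0.1429 (rounded; the exact value -1/7 is used below)
lambda = (2*1*(-1/7) + 3)/7 = 0.3878
Step 3: Compute optimal value.
f(x*) = 1*(-1/7)^2 + 3*(-1/7) = -0.4082


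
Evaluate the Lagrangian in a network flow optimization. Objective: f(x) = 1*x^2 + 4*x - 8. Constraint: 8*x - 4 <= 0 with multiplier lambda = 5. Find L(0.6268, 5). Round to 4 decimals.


Step 1: Evaluate f(x).
f(0.6268) = 1*0.6268^2 + 4*0.6268 - 8 = -5.0999
Step 2: Evaluate g(x).
g(0.6268) = 8*0.6268 - 4 = 1.0144
Step 3: Compute Lagrangian.
L = -5.0999 + 5*1.0144 = -0.0279


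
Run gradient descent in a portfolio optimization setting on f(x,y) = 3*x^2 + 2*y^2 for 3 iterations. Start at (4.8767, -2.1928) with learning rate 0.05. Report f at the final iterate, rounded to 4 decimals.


Gradient descent on f(x,y) = 3*x^2 + 2*y^2.
Starting point: (4.8767, -2.1928), alpha = 0.05
Step 1: grad_x = 2*3*4.8767 = 29.2602, grad_y = 2*2*-2.1928 = -8.7712
  x_1 = 4.8767 - 0.05*29.2602 = 3.4137
  y_1 = -2.1928 - 0.05*-8.7712 = -1.7542
Step 2: grad_x = 2*3*3.4137 = 20.4821, grad_y = 2*2*-1.7542 = -7.017
  x_2 = 3.4137 - 0.05*20.4821 = 2.3896
  y_2 = -1.7542 - 0.05*-7.017 = -1.4034
Step 3: grad_x = 2*3*2.3896 = 14.3375, grad_y = 2*2*-1.4034 = -5.6136
  x_3 = 2.3896 - 0.05*14.3375 = 1.6727
  y_3 = -1.4034 - 0.05*-5.6136 = -1.1227
f(1.6727, -1.1227) = 3*1.6727^2 + 2*(-1.1227)^2 = 10.9148


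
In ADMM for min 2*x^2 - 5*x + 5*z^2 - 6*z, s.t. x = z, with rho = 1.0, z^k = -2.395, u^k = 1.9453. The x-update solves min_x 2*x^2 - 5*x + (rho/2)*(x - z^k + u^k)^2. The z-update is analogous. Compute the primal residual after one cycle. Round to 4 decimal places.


ADMM iteration with rho = 1.0, z^k = -2.395, u^k = 1.9453
Step 1: x-update.
Minimize 2*x^2 - 5*x + (1.0/2)*(x + 2.395 + 1.9453)^2
FOC: (2*2 + 1.0)*x = 5 + 1.0*(-2.395 - 1.9453)
x^{k+1} = 0.1319
Step 2: z-update.
Minimize 5*z^2 - 6*z + (1.0/2)*(0.1319 - z + 1.9453)^2
FOC: (2*5 + 1.0)*z = 6 + 1.0*(0.1319 + 1.9453)
z^{k+1} = 0.7343
Step 3: u-update.
u^{k+1} = 1.9453 + 0.1319 - 0.7343 = 1.3429
Step 4: Primal residual = |0.1319 - 0.7343| = 0.6024


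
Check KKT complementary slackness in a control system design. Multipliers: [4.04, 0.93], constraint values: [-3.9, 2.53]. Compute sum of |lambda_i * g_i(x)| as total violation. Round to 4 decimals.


KKT complementary slackness check:
lambda_1 * g_1 = 4.04 * -3.9 = -15.756
lambda_2 * g_2 = 0.93 * 2.53 = 2.3529
Total violation = 15.756 + 2.3529 = 18.1089


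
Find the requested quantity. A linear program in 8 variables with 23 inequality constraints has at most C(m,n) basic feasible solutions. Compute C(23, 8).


Each vertex corresponds to some choice of n active constraints out of m, so the number of vertices is at most C(m, n) = m! / (n!(m-n)!).
m = 23, n = 8
Numerator: 23 * 22 * 21 * 20 * 19 * 18 * 17 * 16
Denominator: 8! = 40320
C(23, 8) = 490314


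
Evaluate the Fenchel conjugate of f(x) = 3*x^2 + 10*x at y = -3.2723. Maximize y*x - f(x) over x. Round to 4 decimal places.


f*(y) = sup_x {y*x - a*x^2 - b*x} = sup_x {(y-b)*x - a*x^2}
FOC: (y - b) - 2a*x = 0 => x* = (y - b)/(2a)
x* = (-3.2723 - 10)/(2*3) = -2.2121
f*(-3.2723) = (y-b)^2/(4a) = (-3.2723 - 10)^2/(4*3)
= 176.1539/12 = 14.6795


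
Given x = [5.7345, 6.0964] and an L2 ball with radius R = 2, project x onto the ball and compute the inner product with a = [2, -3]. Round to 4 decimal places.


Step 1: Compute ||x|| (intermediates to 6 decimals).
||x|| = sqrt(5.7345^2 + 6.0964^2) = 8.369623
Step 2: Project.
Since ||x|| > R, scale = R/||x|| = 2/8.369623 = 0.238959, proj(x) = scale * x
proj(x) = [1.37031, 1.45679]
Step 3: Dot product.
a^T * proj(x) = 2*1.37031 - 3*1.45679 = -1.6298


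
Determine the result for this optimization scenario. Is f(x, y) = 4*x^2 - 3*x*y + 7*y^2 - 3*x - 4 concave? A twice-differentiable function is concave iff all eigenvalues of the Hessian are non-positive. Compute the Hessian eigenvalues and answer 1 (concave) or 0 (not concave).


The Hessian of f(x,y) = 4*x^2 - 3*x*y + 7*y^2 - 3*x - 4 is:
H = [[8, -3], [-3, 14]]
Trace = 8 + 14 = 22
Determinant = 8*14 - (-3)^2 = 103
Discriminant = (22)^2 - 4*103 = 72.0
Eigenvalues: lambda_1 = 6.7574, lambda_2 = 15.2426
The function is not concave.

0


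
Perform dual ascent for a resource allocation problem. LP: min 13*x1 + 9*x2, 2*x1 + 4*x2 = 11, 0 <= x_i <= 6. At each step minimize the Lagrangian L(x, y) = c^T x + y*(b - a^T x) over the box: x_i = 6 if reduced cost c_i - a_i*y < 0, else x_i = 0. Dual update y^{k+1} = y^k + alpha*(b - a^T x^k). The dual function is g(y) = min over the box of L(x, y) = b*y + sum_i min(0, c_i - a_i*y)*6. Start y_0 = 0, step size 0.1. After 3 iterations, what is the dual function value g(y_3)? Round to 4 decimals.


Dual ascent for LP: min 13*x1 + 9*x2, 2*x1 + 4*x2 = 11, 0 <= x_i <= 6
Step 1: y^k = 0.0, reduced costs: (13.0, 9.0)
  x^k = (0.0, 0.0), subgradient = b - a^T x = 11.0
  y^{k+1} = 0.0 + 0.1*11.0 = 1.1
Step 2: y^k = 1.1, reduced costs: (10.8, 4.6)
  x^k = (0.0, 0.0), subgradient = b - a^T x = 11.0
  y^{k+1} = 1.1 + 0.1*11.0 = 2.2
Step 3: y^k = 2.2, reduced costs: (8.6, 0.2)
  x^k = (0.0, 0.0), subgradient = b - a^T x = 11.0
  y^{k+1} = 2.2 + 0.1*11.0 = 3.3
Dual objective at y_3 = 3.3: reduced costs (6.4, -4.2), box minimizer x = (0.0, 6.0)
g(y_3) = b*y + (c1 - a1*y)*x1 + (c2 - a2*y)*x2 = 11*3.3 + 6.4*0.0 + (-4.2)*6.0 = 36.3 + 0.0 - 25.2 = 11.1


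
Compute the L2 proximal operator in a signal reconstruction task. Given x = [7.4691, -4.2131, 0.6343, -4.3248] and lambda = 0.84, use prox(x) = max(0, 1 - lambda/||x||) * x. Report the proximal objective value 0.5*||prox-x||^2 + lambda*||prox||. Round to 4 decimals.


Step 1: Compute ||x||.
||x|| = 9.6252
Step 2: Compute scaling factor.
scale = max(0, 1 - 0.84/9.6252) = 0.9127
Step 3: prox(x) = [6.8173, -3.8454, 0.5789, -3.9474]
||prox(x)|| = 8.7852
Step 4: Proximal objective.
0.5*||prox-x||^2 = 0.3528
lambda*||prox|| = 7.3796
Total = 7.7323


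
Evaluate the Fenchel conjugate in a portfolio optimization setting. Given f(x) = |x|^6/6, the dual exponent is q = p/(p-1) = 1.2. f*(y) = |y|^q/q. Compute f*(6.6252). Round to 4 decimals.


The conjugate exponent q satisfies 1/p + 1/q = 1.
p = 6, so q = 6/(6 - 1) = 1.2
|y|^q = 6.6252^1.2 = 9.6703
f*(6.6252) = 9.6703 / 1.2 = 8.0586


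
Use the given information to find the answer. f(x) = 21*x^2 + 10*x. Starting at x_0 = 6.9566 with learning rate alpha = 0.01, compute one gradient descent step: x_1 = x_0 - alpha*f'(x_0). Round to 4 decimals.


We compute the gradient at x_0 and apply the update.
f'(x) = 42*x + 10
f'(6.9566) = 42*6.9566 + 10 = 302.1772
x_1 = 6.9566 - 0.01*302.1772 = 3.9348


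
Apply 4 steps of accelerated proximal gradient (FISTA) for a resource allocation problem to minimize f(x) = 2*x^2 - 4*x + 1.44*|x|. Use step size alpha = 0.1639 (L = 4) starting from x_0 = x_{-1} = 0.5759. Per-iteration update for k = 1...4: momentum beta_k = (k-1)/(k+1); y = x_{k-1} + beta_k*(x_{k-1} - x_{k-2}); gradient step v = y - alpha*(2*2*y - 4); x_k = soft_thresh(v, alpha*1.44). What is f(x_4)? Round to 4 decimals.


FISTA on f(x) = 2*x^2 - 4*x + 1.44*|x|
L = 4, alpha = 0.1639
Iteration 1: beta = 0.0, y = 0.5759 + 0.0*(0.5759 - 0.5759) = 0.5759
  grad(y) = -1.6964, v = y - alpha*grad = 0.8539
  prox(v) = soft_thresh(0.8539, 0.236) = 0.6179
Iteration 2: beta = 0.3333, y = 0.6179 + 0.3333*(0.6179 - 0.5759) = 0.6319
  grad(y) = -1.4723, v = y - alpha*grad = 0.8732
  prox(v) = soft_thresh(0.8732, 0.236) = 0.6372
Iteration 3: beta = 0.5, y = 0.6372 + 0.5*(0.6372 - 0.6179) = 0.6469
  grad(y) = -1.4125, v = y - alpha*grad = 0.8784
  prox(v) = soft_thresh(0.8784, 0.236) = 0.6424
Iteration 4: beta = 0.6, y = 0.6424 + 0.6*(0.6424 - 0.6372) = 0.6455
  grad(y) = -1.4182, v = y - alpha*grad = 0.8779
  prox(v) = soft_thresh(0.8779, 0.236) = 0.6419
f(x_4) = 2*0.6419^2 - 4*0.6419 + 1.44*|0.6419| = -0.8192


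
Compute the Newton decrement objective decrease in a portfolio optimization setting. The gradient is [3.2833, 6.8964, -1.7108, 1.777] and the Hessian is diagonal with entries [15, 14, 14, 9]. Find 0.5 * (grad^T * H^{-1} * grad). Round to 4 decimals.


Step 1: H is diagonal, so H^(-1) * g = [0.2189, 0.4926, -0.1222, 0.1974].
Step 2: g^T H^(-1) g = sum_i g_i^2 / H_ii
  = (3.2833)^2/15 + (6.8964)^2/14 + (-1.7108)^2/14 + (1.777)^2/9
  = 0.7187 + 3.3972 + 0.2091 + 0.3509 = 4.6758
Step 3: Objective decrease = 0.5 * g^T H^(-1) g = 2.3379


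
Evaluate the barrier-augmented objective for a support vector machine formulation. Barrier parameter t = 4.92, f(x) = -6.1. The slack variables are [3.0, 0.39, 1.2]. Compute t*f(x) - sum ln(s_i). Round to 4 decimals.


Step 1: Compute log-barrier.
ln values: [1.0986, -0.9416, 0.1823]
phi = -(1.0986 - 0.9416 + 0.1823) = -0.3393
Step 2: Compute augmented objective.
t*f(x) = 4.92*-6.1 = -30.012
Total = -30.012 - 0.3393 = -30.3513


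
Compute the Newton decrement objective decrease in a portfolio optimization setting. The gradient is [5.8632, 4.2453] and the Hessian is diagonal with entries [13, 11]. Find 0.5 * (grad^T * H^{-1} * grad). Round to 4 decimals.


Step 1: H is diagonal, so H^(-1) * g = [0.451, 0.3859].
Step 2: g^T H^(-1) g = sum_i g_i^2 / H_ii
  = (5.8632)^2/13 + (4.2453)^2/11
  = 2.6444 + 1.6384 = 4.2828
Step 3: Objective decrease = 0.5 * g^T H^(-1) g = 2.1414


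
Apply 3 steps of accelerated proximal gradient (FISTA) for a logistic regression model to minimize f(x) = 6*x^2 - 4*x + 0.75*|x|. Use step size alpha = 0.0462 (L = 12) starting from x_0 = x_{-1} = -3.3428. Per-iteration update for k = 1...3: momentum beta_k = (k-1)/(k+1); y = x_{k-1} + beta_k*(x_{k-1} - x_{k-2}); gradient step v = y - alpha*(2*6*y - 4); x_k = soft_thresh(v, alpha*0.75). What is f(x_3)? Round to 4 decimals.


FISTA on f(x) = 6*x^2 - 4*x + 0.75*|x|
L = 12, alpha = 0.0462
Iteration 1: beta = 0.0, y = -3.3428 + 0.0*(-3.3428 + 3.3428) = -3.3428
  grad(y) = -44.1136, v = y - alpha*grad = -1.3048
  prox(v) = soft_thresh(-1.3048, 0.0347) = -1.2701
Iteration 2: beta = 0.3333, y = -1.2701 + 0.3333*(-1.2701 + 3.3428) = -0.5792
  grad(y) = -10.9504, v = y - alpha*grad = -0.0733
  prox(v) = soft_thresh(-0.0733, 0.0347) = -0.0386
Iteration 3: beta = 0.5, y = -0.0386 + 0.5*(-0.0386 + 1.2701) = 0.5771
  grad(y) = 2.925, v = y - alpha*grad = 0.4419
  prox(v) = soft_thresh(0.4419, 0.0347) = 0.4073
f(x_3) = 6*0.4073^2 - 4*0.4073 + 0.75*|0.4073| = -0.3284


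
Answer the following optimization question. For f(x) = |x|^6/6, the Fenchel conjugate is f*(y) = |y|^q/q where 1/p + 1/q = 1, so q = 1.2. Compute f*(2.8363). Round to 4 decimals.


The conjugate exponent q satisfies 1/p + 1/q = 1.
p = 6, so q = 6/(6 - 1) = 1.2
|y|^q = 2.8363^1.2 = 3.4938
f*(2.8363) = 3.4938 / 1.2 = 2.9115


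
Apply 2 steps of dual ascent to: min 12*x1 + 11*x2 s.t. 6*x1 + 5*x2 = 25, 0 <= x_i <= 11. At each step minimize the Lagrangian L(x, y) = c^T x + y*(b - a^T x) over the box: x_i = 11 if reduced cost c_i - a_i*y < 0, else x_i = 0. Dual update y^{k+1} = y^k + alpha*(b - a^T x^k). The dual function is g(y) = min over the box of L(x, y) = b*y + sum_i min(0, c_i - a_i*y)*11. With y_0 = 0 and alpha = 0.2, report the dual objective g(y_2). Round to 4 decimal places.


Dual ascent for LP: min 12*x1 + 11*x2, 6*x1 + 5*x2 = 25, 0 <= x_i <= 11
Step 1: y^k = 0.0, reduced costs: (12.0, 11.0)
  x^k = (0.0, 0.0), subgradient = b - a^T x = 25.0
  y^{k+1} = 0.0 + 0.2*25.0 = 5.0
Step 2: y^k = 5.0, reduced costs: (-18.0, -14.0)
  x^k = (11.0, 11.0), subgradient = b - a^T x = -96.0
  y^{k+1} = 5.0 + 0.2*-96.0 = -14.2
Dual objective at y_2 = -14.2: reduced costs (97.2, 82.0), box minimizer x = (0.0, 0.0)
g(y_2) = b*y + (c1 - a1*y)*x1 + (c2 - a2*y)*x2 = 25*(-14.2) + 97.2*0.0 + 82.0*0.0 = -355.0 + 0.0 + 0.0 = -355.0


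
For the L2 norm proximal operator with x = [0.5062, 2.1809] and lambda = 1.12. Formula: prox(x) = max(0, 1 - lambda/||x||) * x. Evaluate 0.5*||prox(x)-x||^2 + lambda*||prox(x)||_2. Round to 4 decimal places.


Step 1: Compute ||x||.
||x|| = 2.2389
Step 2: Compute scaling factor.
scale = max(0, 1 - 1.12/2.2389) = 0.4997
Step 3: prox(x) = [0.253, 1.0899]
||prox(x)|| = 1.1189
Step 4: Proximal objective.
0.5*||prox-x||^2 = 0.6272
lambda*||prox|| = 1.2532
Total = 1.8803


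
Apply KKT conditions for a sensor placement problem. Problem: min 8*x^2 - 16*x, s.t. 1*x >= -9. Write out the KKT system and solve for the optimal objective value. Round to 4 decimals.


Step 1: Try lambda = 0 (constraint inactive).
Stationarity: 2*8*x - 16 = 0
x* = 16/(2*8) = 1.0
Check constraint: 1*1.0 = 1.0 >= -9 -- satisfied.
Step 2: Compute optimal value.
f(x*) = 8*1.0^2 - 16*1.0 = -8.0


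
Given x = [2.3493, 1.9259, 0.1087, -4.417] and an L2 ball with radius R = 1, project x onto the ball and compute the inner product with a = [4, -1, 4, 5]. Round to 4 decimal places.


Step 1: Compute ||x|| (intermediates to 6 decimals).
||x|| = sqrt(2.3493^2 + 1.9259^2 + 0.1087^2 + (-4.417)^2) = 5.361903
Step 2: Project.
Since ||x|| > R, scale = R/||x|| = 1/5.361903 = 0.186501, proj(x) = scale * x
proj(x) = [0.438147, 0.359182, 0.020273, -0.823775]
Step 3: Dot product.
a^T * proj(x) = 4*0.438147 - 1*0.359182 + 4*0.020273 + 5*(-0.823775) = -2.6444


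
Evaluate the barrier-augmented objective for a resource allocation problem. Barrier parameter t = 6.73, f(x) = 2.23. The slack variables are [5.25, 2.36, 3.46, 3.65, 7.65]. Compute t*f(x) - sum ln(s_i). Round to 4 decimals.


Step 1: Compute log-barrier.
ln values: [1.6582, 0.8587, 1.2413, 1.2947, 2.0347]
phi = -(1.6582 + 0.8587 + 1.2413 + 1.2947 + 2.0347) = -7.0876
Step 2: Compute augmented objective.
t*f(x) = 6.73*2.23 = 15.0079
Total = 15.0079 - 7.0876 = 7.9203


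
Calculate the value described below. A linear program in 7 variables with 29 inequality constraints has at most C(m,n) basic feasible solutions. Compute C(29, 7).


Each vertex corresponds to some choice of n active constraints out of m, so the number of vertices is at most C(m, n) = m! / (n!(m-n)!).
m = 29, n = 7
Numerator: 29 * 28 * 27 * 26 * 25 * 24 * 23
Denominator: 7! = 5040
C(29, 7) = 1560780


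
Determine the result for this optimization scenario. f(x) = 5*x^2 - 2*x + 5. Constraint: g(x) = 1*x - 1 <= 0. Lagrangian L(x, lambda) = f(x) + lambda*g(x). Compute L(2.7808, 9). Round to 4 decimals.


Step 1: Evaluate f(x).
f(2.7808) = 5*2.7808^2 - 2*2.7808 + 5 = 38.1026
Step 2: Evaluate g(x).
g(2.7808) = 1*2.7808 - 1 = 1.7808
Step 3: Compute Lagrangian.
L = 38.1026 + 9*1.7808 = 54.1298


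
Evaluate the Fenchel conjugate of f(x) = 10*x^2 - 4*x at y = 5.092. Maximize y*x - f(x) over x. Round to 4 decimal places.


f*(y) = sup_x {y*x - a*x^2 - b*x} = sup_x {(y-b)*x - a*x^2}
FOC: (y - b) - 2a*x = 0 => x* = (y - b)/(2a)
x* = (5.092 + 4)/(2*10) = 0.4546
f*(5.092) = (y-b)^2/(4a) = (5.092 + 4)^2/(4*10)
= 82.6645/40 = 2.0666


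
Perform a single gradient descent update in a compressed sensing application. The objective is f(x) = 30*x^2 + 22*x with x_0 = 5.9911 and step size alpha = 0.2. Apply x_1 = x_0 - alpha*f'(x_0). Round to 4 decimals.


We compute the gradient at x_0 and apply the update.
f'(x) = 60*x + 22
f'(5.9911) = 60*5.9911 + 22 = 381.466
x_1 = 5.9911 - 0.2*381.466 = -70.3021


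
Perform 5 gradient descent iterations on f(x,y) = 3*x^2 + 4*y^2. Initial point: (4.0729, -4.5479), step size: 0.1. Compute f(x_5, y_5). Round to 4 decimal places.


Gradient descent on f(x,y) = 3*x^2 + 4*y^2.
Starting point: (4.0729, -4.5479), alpha = 0.1
Step 1: grad_x = 2*3*4.0729 = 24.4374, grad_y = 2*4*-4.5479 = -36.3832
  x_1 = 4.0729 - 0.1*24.4374 = 1.6292
  y_1 = -4.5479 - 0.1*-36.3832 = -0.9096
Step 2: grad_x = 2*3*1.6292 = 9.775, grad_y = 2*4*-0.9096 = -7.2766
  x_2 = 1.6292 - 0.1*9.775 = 0.6517
  y_2 = -0.9096 - 0.1*-7.2766 = -0.1819
Step 3: grad_x = 2*3*0.6517 = 3.91, grad_y = 2*4*-0.1819 = -1.4553
  x_3 = 0.6517 - 0.1*3.91 = 0.2607
  y_3 = -0.1819 - 0.1*-1.4553 = -0.0364
Step 4: grad_x = 2*3*0.2607 = 1.564, grad_y = 2*4*-0.0364 = -0.2911
  x_4 = 0.2607 - 0.1*1.564 = 0.1043
  y_4 = -0.0364 - 0.1*-0.2911 = -0.0073
Step 5: grad_x = 2*3*0.1043 = 0.6256, grad_y = 2*4*-0.0073 = -0.0582
  x_5 = 0.1043 - 0.1*0.6256 = 0.0417
  y_5 = -0.0073 - 0.1*-0.0582 = -0.0015
f(0.0417, -0.0015) = 3*0.0417^2 + 4*(-0.0015)^2 = 0.0052


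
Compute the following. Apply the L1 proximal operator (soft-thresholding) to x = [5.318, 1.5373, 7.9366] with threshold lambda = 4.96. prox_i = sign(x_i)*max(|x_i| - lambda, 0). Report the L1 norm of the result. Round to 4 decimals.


Soft-thresholding with lambda = 4.96:
prox(5.318) = sign(5.318)*max(|5.318| - 4.96, 0) = 0.358
prox(1.5373) = sign(1.5373)*max(|1.5373| - 4.96, 0) = 0.0
prox(7.9366) = sign(7.9366)*max(|7.9366| - 4.96, 0) = 2.9766
prox(x) = [0.358, 0.0, 2.9766]
||prox(x)||_1 = 0.358 + 0.0 + 2.9766 = 3.3346


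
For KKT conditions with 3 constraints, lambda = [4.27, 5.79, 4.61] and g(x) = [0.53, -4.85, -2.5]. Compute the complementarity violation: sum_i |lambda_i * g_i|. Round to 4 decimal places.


KKT complementary slackness check:
lambda_1 * g_1 = 4.27 * 0.53 = 2.2631
lambda_2 * g_2 = 5.79 * -4.85 = -28.0815
lambda_3 * g_3 = 4.61 * -2.5 = -11.525
Total violation = 2.2631 + 28.0815 + 11.525 = 41.8696


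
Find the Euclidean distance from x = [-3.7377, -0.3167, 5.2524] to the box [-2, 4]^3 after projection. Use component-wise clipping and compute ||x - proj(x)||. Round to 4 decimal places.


Project each component onto [-2, 4].
clip(-3.7377) = -2.0, clip(-0.3167) = -0.3167, clip(5.2524) = 4.0
Projection = [-2.0, -0.3167, 4.0]
Squared diffs: [3.0196, 0.0, 1.5685]
Distance = sqrt(4.5881) = 2.142


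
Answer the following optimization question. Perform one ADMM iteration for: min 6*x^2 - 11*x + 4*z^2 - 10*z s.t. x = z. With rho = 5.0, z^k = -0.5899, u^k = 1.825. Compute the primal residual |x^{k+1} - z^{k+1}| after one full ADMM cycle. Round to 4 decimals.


ADMM iteration with rho = 5.0, z^k = -0.5899, u^k = 1.825
Step 1: x-update.
Minimize 6*x^2 - 11*x + (5.0/2)*(x + 0.5899 + 1.825)^2
FOC: (2*6 + 5.0)*x = 11 + 5.0*(-0.5899 - 1.825)
x^{k+1} = -0.0632
Step 2: z-update.
Minimize 4*z^2 - 10*z + (5.0/2)*(-0.0632 - z + 1.825)^2
FOC: (2*4 + 5.0)*z = 10 + 5.0*(-0.0632 + 1.825)
z^{k+1} = 1.4468
Step 3: u-update.
u^{k+1} = 1.825 - 0.0632 - 1.4468 = 0.315
Step 4: Primal residual = |-0.0632 - 1.4468| = 1.51


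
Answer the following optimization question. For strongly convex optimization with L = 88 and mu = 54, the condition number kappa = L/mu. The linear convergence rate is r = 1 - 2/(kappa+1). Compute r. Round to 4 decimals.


Step 1: Compute the condition number.
kappa = L/mu = 88/54 = 1.6296
Step 2: Compute the convergence rate.
r = 1 - 2/(kappa + 1) = 1 - 2*mu/(L + mu) = (L - mu)/(L + mu) = 34/142 = 0.2394


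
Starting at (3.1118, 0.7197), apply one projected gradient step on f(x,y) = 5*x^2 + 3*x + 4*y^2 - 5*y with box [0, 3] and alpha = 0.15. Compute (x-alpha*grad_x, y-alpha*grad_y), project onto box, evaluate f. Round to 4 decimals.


Step 1: Compute gradient at (3.1118, 0.7197).
grad_x = 2*5*3.1118 + 3 = 34.118
grad_y = 2*4*0.7197 - 5 = 0.7576
Step 2: Gradient step.
x_raw = 3.1118 - 0.15*34.118 = -2.0059
y_raw = 0.7197 - 0.15*0.7576 = 0.6061
Step 3: Project onto [0, 3].
x_proj = clip(-2.0059) = 0.0
y_proj = clip(0.6061) = 0.6061
Step 4: Evaluate f.
f(0.0, 0.6061) = -1.5611


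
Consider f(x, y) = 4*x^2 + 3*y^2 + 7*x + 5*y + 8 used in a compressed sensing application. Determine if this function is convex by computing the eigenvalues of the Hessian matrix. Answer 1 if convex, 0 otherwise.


The Hessian of f(x,y) = 4*x^2 + 3*y^2 + 7*x + 5*y + 8 is:
H = [[8, 0], [0, 6]]
Trace = 8 + 6 = 14
Determinant = 8*6 - (0)^2 = 48
Discriminant = (14)^2 - 4*48 = 4.0
Eigenvalues: lambda_1 = 6.0, lambda_2 = 8.0
The function is convex.

1


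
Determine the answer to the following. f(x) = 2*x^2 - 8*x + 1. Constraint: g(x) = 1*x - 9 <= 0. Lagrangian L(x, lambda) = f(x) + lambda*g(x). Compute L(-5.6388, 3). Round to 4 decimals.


Step 1: Evaluate f(x).
f(-5.6388) = 2*(-5.6388)^2 - 8*(-5.6388) + 1 = 109.7025
Step 2: Evaluate g(x).
g(-5.6388) = 1*-5.6388 - 9 = -14.6388
Step 3: Compute Lagrangian.
L = 109.7025 + 3*-14.6388 = 65.7861


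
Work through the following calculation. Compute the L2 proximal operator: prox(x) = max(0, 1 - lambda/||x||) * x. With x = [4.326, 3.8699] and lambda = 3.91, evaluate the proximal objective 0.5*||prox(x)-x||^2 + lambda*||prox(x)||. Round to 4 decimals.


Step 1: Compute ||x||.
||x|| = 5.8043
Step 2: Compute scaling factor.
scale = max(0, 1 - 3.91/5.8043) = 0.3264
Step 3: prox(x) = [1.4119, 1.263]
||prox(x)|| = 1.8943
Step 4: Proximal objective.
0.5*||prox-x||^2 = 7.6441
lambda*||prox|| = 7.4067
Total = 15.0509


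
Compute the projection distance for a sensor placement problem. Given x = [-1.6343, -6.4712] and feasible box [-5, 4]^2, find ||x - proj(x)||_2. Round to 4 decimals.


Project each component onto [-5, 4].
clip(-1.6343) = -1.6343, clip(-6.4712) = -5.0
Projection = [-1.6343, -5.0]
Squared diffs: [0.0, 2.1644]
Distance = sqrt(2.1644) = 1.4712


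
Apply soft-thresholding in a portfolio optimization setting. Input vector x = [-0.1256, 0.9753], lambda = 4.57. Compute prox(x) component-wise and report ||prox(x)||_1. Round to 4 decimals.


Soft-thresholding with lambda = 4.57:
prox(-0.1256) = sign(-0.1256)*max(|-0.1256| - 4.57, 0) = 0.0
prox(0.9753) = sign(0.9753)*max(|0.9753| - 4.57, 0) = 0.0
prox(x) = [0.0, 0.0]
||prox(x)||_1 = 0.0 + 0.0 = 0.0


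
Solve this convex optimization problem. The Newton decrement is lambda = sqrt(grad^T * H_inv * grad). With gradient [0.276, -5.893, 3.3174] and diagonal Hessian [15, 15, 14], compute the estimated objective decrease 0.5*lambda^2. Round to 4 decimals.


Step 1: H is diagonal, so H^(-1) * g = [0.0184, -0.3929, 0.237].
Step 2: g^T H^(-1) g = sum_i g_i^2 / H_ii
  = (0.276)^2/15 + (-5.893)^2/15 + (3.3174)^2/14
  = 0.0051 + 2.3152 + 0.7861 = 3.1063
Step 3: Objective decrease = 0.5 * g^T H^(-1) g = 1.5532


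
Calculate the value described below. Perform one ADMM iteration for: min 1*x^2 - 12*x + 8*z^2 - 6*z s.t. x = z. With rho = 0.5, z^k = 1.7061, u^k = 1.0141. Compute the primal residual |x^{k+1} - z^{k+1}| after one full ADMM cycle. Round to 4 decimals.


ADMM iteration with rho = 0.5, z^k = 1.7061, u^k = 1.0141
Step 1: x-update.
Minimize 1*x^2 - 12*x + (0.5/2)*(x - 1.7061 + 1.0141)^2
FOC: (2*1 + 0.5)*x = 12 + 0.5*(1.7061 - 1.0141)
x^{k+1} = 4.9384
Step 2: z-update.
Minimize 8*z^2 - 6*z + (0.5/2)*(4.9384 - z + 1.0141)^2
FOC: (2*8 + 0.5)*z = 6 + 0.5*(4.9384 + 1.0141)
z^{k+1} = 0.544
Step 3: u-update.
u^{k+1} = 1.0141 + 4.9384 - 0.544 = 5.4085
Step 4: Primal residual = |4.9384 - 0.544| = 4.3944


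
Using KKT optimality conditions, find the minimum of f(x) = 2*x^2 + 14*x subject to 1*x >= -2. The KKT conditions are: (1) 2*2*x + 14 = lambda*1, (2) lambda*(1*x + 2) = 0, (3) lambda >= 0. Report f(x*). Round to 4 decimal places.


Step 1: Try lambda = 0 (constraint inactive).
x_unc = -14/(2*2) = -3.5
Check: 1*-3.5 = -3.5 < -2 -- violated!
Step 2: Constraint must be active: 1*x = -2
x* = -2/1 = -2.0
lambda = (2*2*(-2.0) + 14)/1 = 6.0
Step 3: Compute optimal value.
f(x*) = 2*(-2.0)^2 + 14*(-2.0) = -20.0


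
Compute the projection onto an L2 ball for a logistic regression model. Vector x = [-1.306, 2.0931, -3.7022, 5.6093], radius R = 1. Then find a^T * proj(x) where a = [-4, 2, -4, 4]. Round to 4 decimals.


Step 1: Compute ||x|| (intermediates to 6 decimals).
||x|| = sqrt((-1.306)^2 + 2.0931^2 + (-3.7022)^2 + 5.6093^2) = 7.159416
Step 2: Project.
Since ||x|| > R, scale = R/||x|| = 1/7.159416 = 0.139676, proj(x) = scale * x
proj(x) = [-0.182417, 0.292356, -0.517108, 0.783485]
Step 3: Dot product.
a^T * proj(x) = -4*(-0.182417) + 2*0.292356 - 4*(-0.517108) + 4*0.783485 = 6.5168


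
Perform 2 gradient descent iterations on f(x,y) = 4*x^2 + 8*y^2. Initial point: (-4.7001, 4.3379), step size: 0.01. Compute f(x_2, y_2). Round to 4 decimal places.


Gradient descent on f(x,y) = 4*x^2 + 8*y^2.
Starting point: (-4.7001, 4.3379), alpha = 0.01
Step 1: grad_x = 2*4*-4.7001 = -37.6008, grad_y = 2*8*4.3379 = 69.4064
  x_1 = -4.7001 - 0.01*-37.6008 = -4.3241
  y_1 = 4.3379 - 0.01*69.4064 = 3.6438
Step 2: grad_x = 2*4*-4.3241 = -34.5927, grad_y = 2*8*3.6438 = 58.3014
  x_2 = -4.3241 - 0.01*-34.5927 = -3.9782
  y_2 = 3.6438 - 0.01*58.3014 = 3.0608
f(-3.9782, 3.0608) = 4*(-3.9782)^2 + 8*3.0608^2 = 138.2522


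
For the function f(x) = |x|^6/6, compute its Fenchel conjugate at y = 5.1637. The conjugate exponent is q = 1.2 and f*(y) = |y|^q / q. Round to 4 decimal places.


The conjugate exponent q satisfies 1/p + 1/q = 1.
p = 6, so q = 6/(6 - 1) = 1.2
|y|^q = 5.1637^1.2 = 7.1706
f*(5.1637) = 7.1706 / 1.2 = 5.9755


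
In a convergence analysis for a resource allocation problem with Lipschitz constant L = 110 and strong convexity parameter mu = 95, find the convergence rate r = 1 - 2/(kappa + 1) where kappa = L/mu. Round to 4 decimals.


Step 1: Compute the condition number.
kappa = L/mu = 110/95 = 1.1579
Step 2: Compute the convergence rate.
r = 1 - 2/(kappa + 1) = 1 - 2*mu/(L + mu) = (L - mu)/(L + mu) = 15/205 = 0.0732


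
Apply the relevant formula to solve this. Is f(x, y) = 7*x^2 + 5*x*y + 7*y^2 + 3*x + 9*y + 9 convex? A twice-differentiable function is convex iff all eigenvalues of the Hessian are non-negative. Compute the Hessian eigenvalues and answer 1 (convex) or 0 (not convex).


The Hessian of f(x,y) = 7*x^2 + 5*x*y + 7*y^2 + 3*x + 9*y + 9 is:
H = [[14, 5], [5, 14]]
Trace = 14 + 14 = 28
Determinant = 14*14 - (5)^2 = 171
Discriminant = (28)^2 - 4*171 = 100.0
Eigenvalues: lambda_1 = 9.0, lambda_2 = 19.0
The function is convex.

1


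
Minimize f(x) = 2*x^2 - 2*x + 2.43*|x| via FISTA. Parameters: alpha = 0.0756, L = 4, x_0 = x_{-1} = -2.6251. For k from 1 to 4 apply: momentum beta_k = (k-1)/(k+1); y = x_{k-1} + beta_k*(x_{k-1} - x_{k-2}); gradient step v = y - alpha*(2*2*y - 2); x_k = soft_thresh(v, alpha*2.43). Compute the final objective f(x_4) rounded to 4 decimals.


FISTA on f(x) = 2*x^2 - 2*x + 2.43*|x|
L = 4, alpha = 0.0756
Iteration 1: beta = 0.0, y = -2.6251 + 0.0*(-2.6251 + 2.6251) = -2.6251
  grad(y) = -12.5004, v = y - alpha*grad = -1.6801
  prox(v) = soft_thresh(-1.6801, 0.1837) = -1.4964
Iteration 2: beta = 0.3333, y = -1.4964 + 0.3333*(-1.4964 + 2.6251) = -1.1201
  grad(y) = -6.4805, v = y - alpha*grad = -0.6302
  prox(v) = soft_thresh(-0.6302, 0.1837) = -0.4465
Iteration 3: beta = 0.5, y = -0.4465 + 0.5*(-0.4465 + 1.4964) = 0.0785
  grad(y) = -1.6862, v = y - alpha*grad = 0.2059
  prox(v) = soft_thresh(0.2059, 0.1837) = 0.0222
Iteration 4: beta = 0.6, y = 0.0222 + 0.6*(0.0222 + 0.4465) = 0.3034
  grad(y) = -0.7862, v = y - alpha*grad = 0.3629
  prox(v) = soft_thresh(0.3629, 0.1837) = 0.1792
f(x_4) = 2*0.1792^2 - 2*0.1792 + 2.43*|0.1792| = 0.1413


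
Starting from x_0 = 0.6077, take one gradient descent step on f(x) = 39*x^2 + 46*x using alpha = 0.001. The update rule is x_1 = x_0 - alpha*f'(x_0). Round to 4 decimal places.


We compute the gradient at x_0 and apply the update.
f'(x) = 78*x + 46
f'(0.6077) = 78*0.6077 + 46 = 93.4006
x_1 = 0.6077 - 0.001*93.4006 = 0.5143


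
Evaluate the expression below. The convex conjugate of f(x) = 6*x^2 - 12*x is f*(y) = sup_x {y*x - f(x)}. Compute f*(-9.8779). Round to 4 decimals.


f*(y) = sup_x {y*x - a*x^2 - b*x} = sup_x {(y-b)*x - a*x^2}
FOC: (y - b) - 2a*x = 0 => x* = (y - b)/(2a)
x* = (-9.8779 + 12)/(2*6) = 0.1768
f*(-9.8779) = (y-b)^2/(4a) = (-9.8779 + 12)^2/(4*6)
= 4.5033/24 = 0.1876


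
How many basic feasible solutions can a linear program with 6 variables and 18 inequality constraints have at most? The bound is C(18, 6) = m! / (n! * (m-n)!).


Each vertex corresponds to some choice of n active constraints out of m, so the number of vertices is at most C(m, n) = m! / (n!(m-n)!).
m = 18, n = 6
Numerator: 18 * 17 * 16 * 15 * 14 * 13
Denominator: 6! = 720
C(18, 6) = 18564


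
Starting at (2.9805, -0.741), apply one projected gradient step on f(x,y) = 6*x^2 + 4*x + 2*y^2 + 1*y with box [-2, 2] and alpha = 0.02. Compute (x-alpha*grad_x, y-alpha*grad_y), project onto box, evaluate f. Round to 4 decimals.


Step 1: Compute gradient at (2.9805, -0.741).
grad_x = 2*6*2.9805 + 4 = 39.766
grad_y = 2*2*-0.741 + 1 = -1.964
Step 2: Gradient step.
x_raw = 2.9805 - 0.02*39.766 = 2.1852
y_raw = -0.741 - 0.02*-1.964 = -0.7017
Step 3: Project onto [-2, 2].
x_proj = clip(2.1852) = 2.0
y_proj = clip(-0.7017) = -0.7017
Step 4: Evaluate f.
f(2.0, -0.7017) = 32.2831


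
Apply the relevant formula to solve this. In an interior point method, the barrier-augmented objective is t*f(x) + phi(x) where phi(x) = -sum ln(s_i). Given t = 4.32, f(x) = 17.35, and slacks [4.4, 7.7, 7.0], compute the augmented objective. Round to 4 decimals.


Step 1: Compute log-barrier.
ln values: [1.4816, 2.0412, 1.9459]
phi = -(1.4816 + 2.0412 + 1.9459) = -5.4687
Step 2: Compute augmented objective.
t*f(x) = 4.32*17.35 = 74.952
Total = 74.952 - 5.4687 = 69.4833


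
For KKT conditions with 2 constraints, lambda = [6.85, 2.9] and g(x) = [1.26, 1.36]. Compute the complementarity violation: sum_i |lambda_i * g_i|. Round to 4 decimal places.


KKT complementary slackness check:
lambda_1 * g_1 = 6.85 * 1.26 = 8.631
lambda_2 * g_2 = 2.9 * 1.36 = 3.944
Total violation = 8.631 + 3.944 = 12.575


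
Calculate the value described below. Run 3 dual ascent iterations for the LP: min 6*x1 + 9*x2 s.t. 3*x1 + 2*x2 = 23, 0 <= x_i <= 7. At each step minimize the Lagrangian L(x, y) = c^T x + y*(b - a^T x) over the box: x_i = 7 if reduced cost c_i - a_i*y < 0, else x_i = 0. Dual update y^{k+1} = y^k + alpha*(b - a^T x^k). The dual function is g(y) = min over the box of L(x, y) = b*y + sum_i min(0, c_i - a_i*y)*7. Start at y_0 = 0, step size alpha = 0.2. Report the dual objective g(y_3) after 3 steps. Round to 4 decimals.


Dual ascent for LP: min 6*x1 + 9*x2, 3*x1 + 2*x2 = 23, 0 <= x_i <= 7
Step 1: y^k = 0.0, reduced costs: (6.0, 9.0)
  x^k = (0.0, 0.0), subgradient = b - a^T x = 23.0
  y^{k+1} = 0.0 + 0.2*23.0 = 4.6
Step 2: y^k = 4.6, reduced costs: (-7.8, -0.2)
  x^k = (7.0, 7.0), subgradient = b - a^T x = -12.0
  y^{k+1} = 4.6 + 0.2*-12.0 = 2.2
Step 3: y^k = 2.2, reduced costs: (-0.6, 4.6)
  x^k = (7.0, 0.0), subgradient = b - a^T x = 2.0
  y^{k+1} = 2.2 + 0.2*2.0 = 2.6
Dual objective at y_3 = 2.6: reduced costs (-1.8, 3.8), box minimizer x = (7.0, 0.0)
g(y_3) = b*y + (c1 - a1*y)*x1 + (c2 - a2*y)*x2 = 23*2.6 + (-1.8)*7.0 + 3.8*0.0 = 59.8 - 12.6 + 0.0 = 47.2
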